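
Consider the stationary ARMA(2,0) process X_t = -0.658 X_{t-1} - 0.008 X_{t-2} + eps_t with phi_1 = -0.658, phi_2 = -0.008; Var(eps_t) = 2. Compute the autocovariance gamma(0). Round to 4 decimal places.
\gamma(0) = 3.4853

Multiply the model equation by X_{t-k} and take expectations. With theta_0 = psi_0 = 1 and psi_j the MA(infinity) weights, this gives
  gamma(k) - sum_i phi_i gamma(k-i) = c_k,
  c_k = sigma^2 * sum_{j=k..q} theta_j psi_{j-k}   (c_k = 0 for k > q),
using gamma(-m) = gamma(m).
Pure AR (q = 0): c_0 = sigma^2 = 2, c_k = 0 for k >= 1.
Equations for k = 0, 1, 2 (AR order 2, c_2 = 0):
  (E0) gamma(0) = phi_1 gamma(1) + phi_2 gamma(2) + c_0
  (E1) gamma(1) = phi_1 gamma(0) + phi_2 gamma(1) + c_1
  (E2) gamma(2) = phi_1 gamma(1) + phi_2 gamma(0)
From (E1): gamma(1) = A gamma(0) + B with
  A = phi_1 / (1 - phi_2) = -0.658 / 1.008 = -0.652778,   B = c_1 / (1 - phi_2) = 0 / 1.008 = 0.
Insert (E2) into (E0): gamma(0) (1 - phi_2^2) = phi_1 (1 + phi_2) gamma(1) + c_0.
  phi_1 (1 + phi_2) = (-0.658)(0.992) = -0.652736,   1 - phi_2^2 = 0.999936.
Replace gamma(1) by A gamma(0) + B and collect gamma(0):
  gamma(0) [0.999936 - (-0.652736)(-0.652778)] = c_0 = 2
  gamma(0) * 0.573844 = 2
  gamma(0) = 2 / 0.573844 = 3.485265.
Therefore gamma(0) = 3.4853 (to 4 decimal places).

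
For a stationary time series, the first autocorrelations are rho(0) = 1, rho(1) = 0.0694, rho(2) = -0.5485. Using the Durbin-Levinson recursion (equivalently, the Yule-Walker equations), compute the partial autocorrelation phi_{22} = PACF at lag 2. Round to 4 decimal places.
\phi_{22} = -0.5560

The PACF at lag k is phi_{kk}, the last component of the solution
to the Yule-Walker system G_k phi = r_k where
  (G_k)_{ij} = rho(|i - j|), (r_k)_i = rho(i), i,j = 1..k.
Equivalently, Durbin-Levinson gives phi_{kk} iteratively:
  phi_{11} = rho(1)
  phi_{kk} = [rho(k) - sum_{j=1..k-1} phi_{k-1,j} rho(k-j)]
            / [1 - sum_{j=1..k-1} phi_{k-1,j} rho(j)],
  phi_{k,j} = phi_{k-1,j} - phi_{kk} phi_{k-1,k-j},  j = 1..k-1.
Step k = 1:
  phi_11 = rho(1) = 0.0694.
Step k = 2:
  phi_22 = [rho(2) - phi_11 rho(1)] / [1 - phi_11 rho(1)] = [-0.5485 - (0.0694)(0.0694)] / [1 - (0.0694)(0.0694)]
         = -0.55331636 / 0.99518364 = -0.556.
Therefore phi_{22} = -0.5560.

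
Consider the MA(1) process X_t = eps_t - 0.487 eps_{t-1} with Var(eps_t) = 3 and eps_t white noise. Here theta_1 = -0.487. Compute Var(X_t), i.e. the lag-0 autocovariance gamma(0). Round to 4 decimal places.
\gamma(0) = 3.7115

For an MA(q) process X_t = eps_t + sum_i theta_i eps_{t-i} with
Var(eps_t) = sigma^2, the variance is
  gamma(0) = sigma^2 * (1 + sum_i theta_i^2).
  sum_i theta_i^2 = (-0.487)^2 = 0.237169.
  gamma(0) = 3 * (1 + 0.237169) = 3 * 1.237169 = 3.711507, which rounds to 3.7115.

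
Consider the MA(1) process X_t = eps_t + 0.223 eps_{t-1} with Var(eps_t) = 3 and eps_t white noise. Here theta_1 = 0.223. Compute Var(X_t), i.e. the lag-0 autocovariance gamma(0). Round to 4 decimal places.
\gamma(0) = 3.1492

For an MA(q) process X_t = eps_t + sum_i theta_i eps_{t-i} with
Var(eps_t) = sigma^2, the variance is
  gamma(0) = sigma^2 * (1 + sum_i theta_i^2).
  sum_i theta_i^2 = (0.223)^2 = 0.049729.
  gamma(0) = 3 * (1 + 0.049729) = 3 * 1.049729 = 3.149187, which rounds to 3.1492.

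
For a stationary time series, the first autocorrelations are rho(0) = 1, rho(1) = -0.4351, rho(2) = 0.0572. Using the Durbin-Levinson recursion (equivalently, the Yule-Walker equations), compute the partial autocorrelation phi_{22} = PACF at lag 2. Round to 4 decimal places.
\phi_{22} = -0.1630

The PACF at lag k is phi_{kk}, the last component of the solution
to the Yule-Walker system G_k phi = r_k where
  (G_k)_{ij} = rho(|i - j|), (r_k)_i = rho(i), i,j = 1..k.
Equivalently, Durbin-Levinson gives phi_{kk} iteratively:
  phi_{11} = rho(1)
  phi_{kk} = [rho(k) - sum_{j=1..k-1} phi_{k-1,j} rho(k-j)]
            / [1 - sum_{j=1..k-1} phi_{k-1,j} rho(j)],
  phi_{k,j} = phi_{k-1,j} - phi_{kk} phi_{k-1,k-j},  j = 1..k-1.
Step k = 1:
  phi_11 = rho(1) = -0.4351.
Step k = 2:
  phi_22 = [rho(2) - phi_11 rho(1)] / [1 - phi_11 rho(1)] = [0.0572 - (-0.4351)(-0.4351)] / [1 - (-0.4351)(-0.4351)]
         = -0.13211201 / 0.81068799 = -0.163.
Therefore phi_{22} = -0.1630.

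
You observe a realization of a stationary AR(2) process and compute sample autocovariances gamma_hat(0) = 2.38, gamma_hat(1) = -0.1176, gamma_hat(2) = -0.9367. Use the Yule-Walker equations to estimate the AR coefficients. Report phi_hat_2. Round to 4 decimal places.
\hat\phi_{2} = -0.3970

The Yule-Walker equations for an AR(p) process read, in matrix form,
  Gamma_p phi = r_p,   with   (Gamma_p)_{ij} = gamma(|i - j|),
                       (r_p)_i = gamma(i),   i,j = 1..p.
Substitute the sample gammas (Toeplitz matrix and right-hand side of size 2):
  Gamma_p = [[2.38, -0.1176], [-0.1176, 2.38]]
  r_p     = [-0.1176, -0.9367]
Written out:
  2.38 phi_1 - 0.1176 phi_2 = -0.1176
  -0.1176 phi_1 + 2.38 phi_2 = -0.9367
Solve by Cramer's rule:
  det = gamma(0)^2 - gamma(1)^2 = (2.38)^2 - (-0.1176)^2 = 5.6644 - 0.01382976 = 5.65057024
  phi_hat_1 = [gamma(1) gamma(0) - gamma(1) gamma(2)] / det = [(-0.1176)(2.38) - (-0.1176)(-0.9367)] / 5.65057024 = -0.39004392 / 5.65057024 = -0.069
  phi_hat_2 = [gamma(0) gamma(2) - gamma(1)^2] / det = [(2.38)(-0.9367) - (-0.1176)^2] / 5.65057024 = -2.24317576 / 5.65057024 = -0.397
So phi_hat = [-0.0690, -0.3970].
Therefore phi_hat_2 = -0.3970.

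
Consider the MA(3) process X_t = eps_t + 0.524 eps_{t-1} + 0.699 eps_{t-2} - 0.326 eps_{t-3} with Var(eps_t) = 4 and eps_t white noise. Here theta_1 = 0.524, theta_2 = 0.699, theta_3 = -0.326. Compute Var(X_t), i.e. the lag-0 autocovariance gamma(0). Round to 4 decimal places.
\gamma(0) = 7.4778

For an MA(q) process X_t = eps_t + sum_i theta_i eps_{t-i} with
Var(eps_t) = sigma^2, the variance is
  gamma(0) = sigma^2 * (1 + sum_i theta_i^2).
  sum_i theta_i^2 = (0.524)^2 + (0.699)^2 + (-0.326)^2 = 0.274576 + 0.488601 + 0.106276 = 0.869453.
  gamma(0) = 4 * (1 + 0.869453) = 4 * 1.869453 = 7.477812, which rounds to 7.4778.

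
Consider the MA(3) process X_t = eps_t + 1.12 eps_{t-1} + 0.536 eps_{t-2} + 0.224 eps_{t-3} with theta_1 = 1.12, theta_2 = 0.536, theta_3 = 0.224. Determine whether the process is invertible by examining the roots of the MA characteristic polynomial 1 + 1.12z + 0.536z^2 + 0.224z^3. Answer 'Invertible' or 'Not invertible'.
\text{Invertible}

The MA(q) characteristic polynomial is P(z) = 1 + 1.12z + 0.536z^2 + 0.224z^3.
Invertibility requires all roots to lie outside the unit circle, i.e. |z| > 1 for every root.
Degree 3: look for a simple real root z0 first, then factor out (1 - z/z0) and solve the remaining quadratic.
Testing z0 = -1.25: P(-1.25) = 1 + (1.12)(-1.25) + (0.536)(-1.25)^2 + (0.224)(-1.25)^3
  = 1 + (-1.4) + (0.8375) + (-0.4375) = 0.  So z_0 = -1.25 is a root, |z_0| = 1.25.
Divide out the factor (1 + 0.8 z) = (1 - z/z0) (since 1/z0 = -0.8):
  P(z) = (1 + 0.8 z)(1 + (0.32) z + (0.28) z^2)
  [check: z-coef 0.32 - (-0.8) = 1.12; z^2-coef 0.28 - (-0.8)(0.32) = 0.536; z^3-coef -(-0.8)(0.28) = 0.224.]
Remaining roots from the quadratic factor 1 + (0.32) z + (0.28) z^2:
  Set 1 + (0.32) z + (0.28) z^2 = 0, i.e. a z^2 + b z + c = 0 with a = 0.28, b = 0.32, c = 1.
  Discriminant D = b^2 - 4ac = (0.32)^2 - 4*(0.28)*1 = 0.1024 - (1.12) = -1.0176.
  D < 0, so the roots are the complex-conjugate pair z = (-b +/- i sqrt(-D)) / (2a) = -0.5714 +/- 1.8014i.
  For a conjugate pair |z|^2 = z * conj(z) = (product of roots) = c/a = 1/(0.28) = 3.571429, so |z| = sqrt(3.571429) = 1.8898 for both roots.
Moduli of all roots: 1.2500, 1.8898, 1.8898.
All moduli strictly greater than 1? Yes.
Verdict: Invertible.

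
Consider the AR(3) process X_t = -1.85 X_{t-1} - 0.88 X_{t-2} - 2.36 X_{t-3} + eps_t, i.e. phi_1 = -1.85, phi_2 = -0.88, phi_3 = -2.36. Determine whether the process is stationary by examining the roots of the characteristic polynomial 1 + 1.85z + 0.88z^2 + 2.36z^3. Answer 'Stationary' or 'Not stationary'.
\text{Not stationary}

The AR(p) characteristic polynomial is P(z) = 1 + 1.85z + 0.88z^2 + 2.36z^3.
Stationarity requires all roots to lie outside the unit circle, i.e. |z| > 1 for every root.
Degree 3: look for a simple real root z0 first, then factor out (1 - z/z0) and solve the remaining quadratic.
Testing z0 = -0.5: P(-0.5) = 1 + (1.85)(-0.5) + (0.88)(-0.5)^2 + (2.36)(-0.5)^3
  = 1 + (-0.925) + (0.22) + (-0.295) = 0.  So z_0 = -0.5 is a root, |z_0| = 0.5.
Divide out the factor (1 + 2 z) = (1 - z/z0) (since 1/z0 = -2):
  P(z) = (1 + 2 z)(1 + (-0.15) z + (1.18) z^2)
  [check: z-coef -0.15 - (-2) = 1.85; z^2-coef 1.18 - (-2)(-0.15) = 0.88; z^3-coef -(-2)(1.18) = 2.36.]
Remaining roots from the quadratic factor 1 + (-0.15) z + (1.18) z^2:
  Set 1 + (-0.15) z + (1.18) z^2 = 0, i.e. a z^2 + b z + c = 0 with a = 1.18, b = -0.15, c = 1.
  Discriminant D = b^2 - 4ac = (-0.15)^2 - 4*(1.18)*1 = 0.0225 - (4.72) = -4.6975.
  D < 0, so the roots are the complex-conjugate pair z = (-b +/- i sqrt(-D)) / (2a) = 0.0636 +/- 0.9184i.
  For a conjugate pair |z|^2 = z * conj(z) = (product of roots) = c/a = 1/(1.18) = 0.847458, so |z| = sqrt(0.847458) = 0.9206 for both roots.
Moduli of all roots: 0.5000, 0.9206, 0.9206.
All moduli strictly greater than 1? No.
Verdict: Not stationary.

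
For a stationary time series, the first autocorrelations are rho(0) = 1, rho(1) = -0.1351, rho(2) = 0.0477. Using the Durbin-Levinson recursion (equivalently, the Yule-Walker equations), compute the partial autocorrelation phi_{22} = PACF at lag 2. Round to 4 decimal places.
\phi_{22} = 0.0300

The PACF at lag k is phi_{kk}, the last component of the solution
to the Yule-Walker system G_k phi = r_k where
  (G_k)_{ij} = rho(|i - j|), (r_k)_i = rho(i), i,j = 1..k.
Equivalently, Durbin-Levinson gives phi_{kk} iteratively:
  phi_{11} = rho(1)
  phi_{kk} = [rho(k) - sum_{j=1..k-1} phi_{k-1,j} rho(k-j)]
            / [1 - sum_{j=1..k-1} phi_{k-1,j} rho(j)],
  phi_{k,j} = phi_{k-1,j} - phi_{kk} phi_{k-1,k-j},  j = 1..k-1.
Step k = 1:
  phi_11 = rho(1) = -0.1351.
Step k = 2:
  phi_22 = [rho(2) - phi_11 rho(1)] / [1 - phi_11 rho(1)] = [0.0477 - (-0.1351)(-0.1351)] / [1 - (-0.1351)(-0.1351)]
         = 0.02944799 / 0.98174799 = 0.03.
Therefore phi_{22} = 0.0300.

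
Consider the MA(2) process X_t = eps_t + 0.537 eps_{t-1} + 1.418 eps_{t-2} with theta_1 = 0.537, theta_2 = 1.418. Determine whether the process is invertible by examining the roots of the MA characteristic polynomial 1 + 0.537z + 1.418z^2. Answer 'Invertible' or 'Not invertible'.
\text{Not invertible}

The MA(q) characteristic polynomial is P(z) = 1 + 0.537z + 1.418z^2.
Invertibility requires all roots to lie outside the unit circle, i.e. |z| > 1 for every root.
Set 1 + (0.537) z + (1.418) z^2 = 0, i.e. a z^2 + b z + c = 0 with a = 1.418, b = 0.537, c = 1.
Discriminant D = b^2 - 4ac = (0.537)^2 - 4*(1.418)*1 = 0.288369 - (5.672) = -5.383631.
D < 0, so the roots are the complex-conjugate pair z = (-b +/- i sqrt(-D)) / (2a) = -0.1894 +/- 0.8181i.
For a conjugate pair |z|^2 = z * conj(z) = (product of roots) = c/a = 1/(1.418) = 0.705219, so |z| = sqrt(0.705219) = 0.8398 for both roots.
Moduli of all roots: 0.8398, 0.8398.
All moduli strictly greater than 1? No.
Verdict: Not invertible.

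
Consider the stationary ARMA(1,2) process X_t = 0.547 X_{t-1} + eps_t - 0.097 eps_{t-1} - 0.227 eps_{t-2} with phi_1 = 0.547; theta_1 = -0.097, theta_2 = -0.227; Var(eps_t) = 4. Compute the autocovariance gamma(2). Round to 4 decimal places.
\gamma(2) = 0.0961

Multiply the model equation by X_{t-k} and take expectations. With theta_0 = psi_0 = 1 and psi_j the MA(infinity) weights, this gives
  gamma(k) - sum_i phi_i gamma(k-i) = c_k,
  c_k = sigma^2 * sum_{j=k..q} theta_j psi_{j-k}   (c_k = 0 for k > q),
using gamma(-m) = gamma(m).
psi-weights needed (psi_j = theta_j + sum_i phi_i psi_{j-i}):
  psi_1 = theta_1 + phi_1 = -0.097 + (0.547) = 0.45
  psi_2 = theta_2 + phi_1 psi_1 = -0.227 + (0.547)(0.45) = 0.01915
Right-hand sides:
  c_0 = sigma^2 (1 + theta_1 psi_1 + theta_2 psi_2) = 4 * (1 + (-0.097)(0.45) + (-0.227)(0.01915)) = 4 * 0.952003 = 3.808012
  c_1 = sigma^2 (theta_1 + theta_2 psi_1) = 4 * (-0.097 + (-0.227)(0.45)) = -0.7966
  c_2 = sigma^2 theta_2 = 4 * (-0.227) = -0.908
Equations for k = 0 and k = 1 (AR order 1):
  gamma(0) = phi_1 gamma(1) + c_0
  gamma(1) = phi_1 gamma(0) + c_1
Substituting the second into the first: gamma(0) (1 - phi_1^2) = c_0 + phi_1 c_1, so
  gamma(0) = (c_0 + phi_1 c_1) / (1 - phi_1^2) = (3.808012 + (0.547)(-0.7966)) / (1 - (0.547)^2) = 3.372272 / 0.700791 = 4.812093.
  gamma(1) = phi_1 gamma(0) + c_1 = (0.547)(4.812093) + (-0.7966) = 1.835615.
For k = 2: gamma(2) = phi_1 gamma(1) + c_2
  = (0.547)(1.835615) + (-0.908) = 0.096081.
Therefore gamma(2) = 0.0961 (to 4 decimal places).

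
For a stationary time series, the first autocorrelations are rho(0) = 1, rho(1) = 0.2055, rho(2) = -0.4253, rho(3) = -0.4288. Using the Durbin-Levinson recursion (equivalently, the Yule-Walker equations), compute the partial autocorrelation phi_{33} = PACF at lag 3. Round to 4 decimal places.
\phi_{33} = -0.2720

The PACF at lag k is phi_{kk}, the last component of the solution
to the Yule-Walker system G_k phi = r_k where
  (G_k)_{ij} = rho(|i - j|), (r_k)_i = rho(i), i,j = 1..k.
Equivalently, Durbin-Levinson gives phi_{kk} iteratively:
  phi_{11} = rho(1)
  phi_{kk} = [rho(k) - sum_{j=1..k-1} phi_{k-1,j} rho(k-j)]
            / [1 - sum_{j=1..k-1} phi_{k-1,j} rho(j)],
  phi_{k,j} = phi_{k-1,j} - phi_{kk} phi_{k-1,k-j},  j = 1..k-1.
Step k = 1:
  phi_11 = rho(1) = 0.2055.
Step k = 2:
  phi_22 = [rho(2) - phi_11 rho(1)] / [1 - phi_11 rho(1)] = [-0.4253 - (0.2055)(0.2055)] / [1 - (0.2055)(0.2055)]
         = -0.46753025 / 0.95776975 = -0.488145.
  Update: phi_21 = phi_11 - phi_22 phi_11 = 0.2055 - (-0.488145)(0.2055) = 0.305814.
Step k = 3:
  phi_33 = [rho(3) - phi_21 rho(2) - phi_22 rho(1)] / [1 - phi_21 rho(1) - phi_22 rho(2)]
    numerator   = -0.4288 - (0.305814)(-0.4253) - (-0.488145)(0.2055) = -0.19842368
    denominator = 1 - (0.305814)(0.2055) - (-0.488145)(-0.4253) = 0.72954733
  phi_33 = -0.19842368 / 0.72954733 = -0.272.
Therefore phi_{33} = -0.2720.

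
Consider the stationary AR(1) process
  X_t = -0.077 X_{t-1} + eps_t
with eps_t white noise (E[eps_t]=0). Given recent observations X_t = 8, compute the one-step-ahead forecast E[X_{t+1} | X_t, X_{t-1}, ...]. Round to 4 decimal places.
E[X_{t+1} \mid \mathcal F_t] = -0.6160

For an AR(p) model X_t = c + sum_i phi_i X_{t-i} + eps_t, the
one-step-ahead conditional mean is
  E[X_{t+1} | X_t, ...] = c + sum_i phi_i X_{t+1-i}.
Substitute known values:
  E[X_{t+1} | ...] = (-0.077) * (8)
                   = -0.6160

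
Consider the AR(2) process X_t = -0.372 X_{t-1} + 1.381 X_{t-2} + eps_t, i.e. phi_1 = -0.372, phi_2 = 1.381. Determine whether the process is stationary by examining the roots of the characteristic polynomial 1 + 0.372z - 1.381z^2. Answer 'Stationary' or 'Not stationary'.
\text{Not stationary}

The AR(p) characteristic polynomial is P(z) = 1 + 0.372z - 1.381z^2.
Stationarity requires all roots to lie outside the unit circle, i.e. |z| > 1 for every root.
Set 1 + (0.372) z + (-1.381) z^2 = 0, i.e. a z^2 + b z + c = 0 with a = -1.381, b = 0.372, c = 1.
Discriminant D = b^2 - 4ac = (0.372)^2 - 4*(-1.381)*1 = 0.138384 - (-5.524) = 5.662384.
D >= 0, so the roots are real: z = (-b +/- sqrt(D)) / (2a) = (-0.372 +/- 2.379576) / (-2.762).
  z_1 = (-0.372 + 2.379576) / (-2.762) = -0.7269,   |z_1| = 0.7269.
  z_2 = (-0.372 - 2.379576) / (-2.762) = 0.9962,   |z_2| = 0.9962.
Moduli of all roots: 0.7269, 0.9962.
All moduli strictly greater than 1? No.
Verdict: Not stationary.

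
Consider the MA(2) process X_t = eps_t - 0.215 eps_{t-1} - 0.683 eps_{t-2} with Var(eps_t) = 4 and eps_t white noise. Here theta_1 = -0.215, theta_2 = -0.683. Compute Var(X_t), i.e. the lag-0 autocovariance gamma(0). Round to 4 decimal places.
\gamma(0) = 6.0509

For an MA(q) process X_t = eps_t + sum_i theta_i eps_{t-i} with
Var(eps_t) = sigma^2, the variance is
  gamma(0) = sigma^2 * (1 + sum_i theta_i^2).
  sum_i theta_i^2 = (-0.215)^2 + (-0.683)^2 = 0.046225 + 0.466489 = 0.512714.
  gamma(0) = 4 * (1 + 0.512714) = 4 * 1.512714 = 6.050856, which rounds to 6.0509.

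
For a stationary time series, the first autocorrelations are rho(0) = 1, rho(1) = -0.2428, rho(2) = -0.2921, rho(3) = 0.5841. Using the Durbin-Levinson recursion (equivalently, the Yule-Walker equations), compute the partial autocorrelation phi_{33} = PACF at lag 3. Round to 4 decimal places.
\phi_{33} = 0.4890

The PACF at lag k is phi_{kk}, the last component of the solution
to the Yule-Walker system G_k phi = r_k where
  (G_k)_{ij} = rho(|i - j|), (r_k)_i = rho(i), i,j = 1..k.
Equivalently, Durbin-Levinson gives phi_{kk} iteratively:
  phi_{11} = rho(1)
  phi_{kk} = [rho(k) - sum_{j=1..k-1} phi_{k-1,j} rho(k-j)]
            / [1 - sum_{j=1..k-1} phi_{k-1,j} rho(j)],
  phi_{k,j} = phi_{k-1,j} - phi_{kk} phi_{k-1,k-j},  j = 1..k-1.
Step k = 1:
  phi_11 = rho(1) = -0.2428.
Step k = 2:
  phi_22 = [rho(2) - phi_11 rho(1)] / [1 - phi_11 rho(1)] = [-0.2921 - (-0.2428)(-0.2428)] / [1 - (-0.2428)(-0.2428)]
         = -0.35105184 / 0.94104816 = -0.373043.
  Update: phi_21 = phi_11 - phi_22 phi_11 = -0.2428 - (-0.373043)(-0.2428) = -0.333375.
Step k = 3:
  phi_33 = [rho(3) - phi_21 rho(2) - phi_22 rho(1)] / [1 - phi_21 rho(1) - phi_22 rho(2)]
    numerator   = 0.5841 - (-0.333375)(-0.2921) - (-0.373043)(-0.2428) = 0.39614623
    denominator = 1 - (-0.333375)(-0.2428) - (-0.373043)(-0.2921) = 0.81009058
  phi_33 = 0.39614623 / 0.81009058 = 0.489.
Therefore phi_{33} = 0.4890.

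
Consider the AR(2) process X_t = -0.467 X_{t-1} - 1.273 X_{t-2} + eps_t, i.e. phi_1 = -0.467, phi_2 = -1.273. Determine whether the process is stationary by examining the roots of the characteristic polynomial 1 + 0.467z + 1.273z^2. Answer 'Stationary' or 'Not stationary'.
\text{Not stationary}

The AR(p) characteristic polynomial is P(z) = 1 + 0.467z + 1.273z^2.
Stationarity requires all roots to lie outside the unit circle, i.e. |z| > 1 for every root.
Set 1 + (0.467) z + (1.273) z^2 = 0, i.e. a z^2 + b z + c = 0 with a = 1.273, b = 0.467, c = 1.
Discriminant D = b^2 - 4ac = (0.467)^2 - 4*(1.273)*1 = 0.218089 - (5.092) = -4.873911.
D < 0, so the roots are the complex-conjugate pair z = (-b +/- i sqrt(-D)) / (2a) = -0.1834 +/- 0.8671i.
For a conjugate pair |z|^2 = z * conj(z) = (product of roots) = c/a = 1/(1.273) = 0.785546, so |z| = sqrt(0.785546) = 0.8863 for both roots.
Moduli of all roots: 0.8863, 0.8863.
All moduli strictly greater than 1? No.
Verdict: Not stationary.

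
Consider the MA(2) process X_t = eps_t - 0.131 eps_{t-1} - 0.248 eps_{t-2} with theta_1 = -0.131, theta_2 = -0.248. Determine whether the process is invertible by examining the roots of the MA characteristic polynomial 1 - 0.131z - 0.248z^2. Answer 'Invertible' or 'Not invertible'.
\text{Invertible}

The MA(q) characteristic polynomial is P(z) = 1 - 0.131z - 0.248z^2.
Invertibility requires all roots to lie outside the unit circle, i.e. |z| > 1 for every root.
Set 1 + (-0.131) z + (-0.248) z^2 = 0, i.e. a z^2 + b z + c = 0 with a = -0.248, b = -0.131, c = 1.
Discriminant D = b^2 - 4ac = (-0.131)^2 - 4*(-0.248)*1 = 0.017161 - (-0.992) = 1.009161.
D >= 0, so the roots are real: z = (-b +/- sqrt(D)) / (2a) = (0.131 +/- 1.00457) / (-0.496).
  z_1 = (0.131 + 1.00457) / (-0.496) = -2.2895,   |z_1| = 2.2895.
  z_2 = (0.131 - 1.00457) / (-0.496) = 1.7612,   |z_2| = 1.7612.
Moduli of all roots: 2.2895, 1.7612.
All moduli strictly greater than 1? Yes.
Verdict: Invertible.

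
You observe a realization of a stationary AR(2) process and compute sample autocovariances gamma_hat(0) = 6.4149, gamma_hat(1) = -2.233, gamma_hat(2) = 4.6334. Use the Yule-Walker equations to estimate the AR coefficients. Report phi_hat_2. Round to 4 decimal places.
\hat\phi_{2} = 0.6840

The Yule-Walker equations for an AR(p) process read, in matrix form,
  Gamma_p phi = r_p,   with   (Gamma_p)_{ij} = gamma(|i - j|),
                       (r_p)_i = gamma(i),   i,j = 1..p.
Substitute the sample gammas (Toeplitz matrix and right-hand side of size 2):
  Gamma_p = [[6.4149, -2.233], [-2.233, 6.4149]]
  r_p     = [-2.233, 4.6334]
Written out:
  6.4149 phi_1 - 2.233 phi_2 = -2.233
  -2.233 phi_1 + 6.4149 phi_2 = 4.6334
Solve by Cramer's rule:
  det = gamma(0)^2 - gamma(1)^2 = (6.4149)^2 - (-2.233)^2 = 41.15094201 - 4.986289 = 36.16465301
  phi_hat_1 = [gamma(1) gamma(0) - gamma(1) gamma(2)] / det = [(-2.233)(6.4149) - (-2.233)(4.6334)] / 36.16465301 = -3.9780895 / 36.16465301 = -0.11
  phi_hat_2 = [gamma(0) gamma(2) - gamma(1)^2] / det = [(6.4149)(4.6334) - (-2.233)^2] / 36.16465301 = 24.73650866 / 36.16465301 = 0.684
So phi_hat = [-0.1100, 0.6840].
Therefore phi_hat_2 = 0.6840.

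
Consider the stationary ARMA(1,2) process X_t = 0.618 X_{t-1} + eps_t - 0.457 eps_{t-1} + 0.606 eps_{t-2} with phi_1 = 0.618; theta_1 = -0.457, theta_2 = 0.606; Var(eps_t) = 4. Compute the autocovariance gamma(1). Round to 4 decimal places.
\gamma(1) = 3.0890

Multiply the model equation by X_{t-k} and take expectations. With theta_0 = psi_0 = 1 and psi_j the MA(infinity) weights, this gives
  gamma(k) - sum_i phi_i gamma(k-i) = c_k,
  c_k = sigma^2 * sum_{j=k..q} theta_j psi_{j-k}   (c_k = 0 for k > q),
using gamma(-m) = gamma(m).
psi-weights needed (psi_j = theta_j + sum_i phi_i psi_{j-i}):
  psi_1 = theta_1 + phi_1 = -0.457 + (0.618) = 0.161
  psi_2 = theta_2 + phi_1 psi_1 = 0.606 + (0.618)(0.161) = 0.705498
Right-hand sides:
  c_0 = sigma^2 (1 + theta_1 psi_1 + theta_2 psi_2) = 4 * (1 + (-0.457)(0.161) + (0.606)(0.705498)) = 4 * 1.353955 = 5.415819
  c_1 = sigma^2 (theta_1 + theta_2 psi_1) = 4 * (-0.457 + (0.606)(0.161)) = -1.437736
  c_2 = sigma^2 theta_2 = 4 * (0.606) = 2.424
Equations for k = 0 and k = 1 (AR order 1):
  gamma(0) = phi_1 gamma(1) + c_0
  gamma(1) = phi_1 gamma(0) + c_1
Substituting the second into the first: gamma(0) (1 - phi_1^2) = c_0 + phi_1 c_1, so
  gamma(0) = (c_0 + phi_1 c_1) / (1 - phi_1^2) = (5.415819 + (0.618)(-1.437736)) / (1 - (0.618)^2) = 4.527298 / 0.618076 = 7.324825.
  gamma(1) = phi_1 gamma(0) + c_1 = (0.618)(7.324825) + (-1.437736) = 3.089006.
Therefore gamma(1) = 3.0890 (to 4 decimal places).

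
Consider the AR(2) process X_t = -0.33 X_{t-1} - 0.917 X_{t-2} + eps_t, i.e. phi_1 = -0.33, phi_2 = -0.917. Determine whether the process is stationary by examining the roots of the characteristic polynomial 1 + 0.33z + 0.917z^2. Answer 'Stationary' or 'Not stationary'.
\text{Stationary}

The AR(p) characteristic polynomial is P(z) = 1 + 0.33z + 0.917z^2.
Stationarity requires all roots to lie outside the unit circle, i.e. |z| > 1 for every root.
Set 1 + (0.33) z + (0.917) z^2 = 0, i.e. a z^2 + b z + c = 0 with a = 0.917, b = 0.33, c = 1.
Discriminant D = b^2 - 4ac = (0.33)^2 - 4*(0.917)*1 = 0.1089 - (3.668) = -3.5591.
D < 0, so the roots are the complex-conjugate pair z = (-b +/- i sqrt(-D)) / (2a) = -0.1799 +/- 1.0287i.
For a conjugate pair |z|^2 = z * conj(z) = (product of roots) = c/a = 1/(0.917) = 1.090513, so |z| = sqrt(1.090513) = 1.0443 for both roots.
Moduli of all roots: 1.0443, 1.0443.
All moduli strictly greater than 1? Yes.
Verdict: Stationary.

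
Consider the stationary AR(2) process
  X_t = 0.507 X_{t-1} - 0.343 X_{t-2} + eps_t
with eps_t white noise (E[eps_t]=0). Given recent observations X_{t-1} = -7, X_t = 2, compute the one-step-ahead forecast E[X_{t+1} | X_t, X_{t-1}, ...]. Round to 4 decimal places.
E[X_{t+1} \mid \mathcal F_t] = 3.4150

For an AR(p) model X_t = c + sum_i phi_i X_{t-i} + eps_t, the
one-step-ahead conditional mean is
  E[X_{t+1} | X_t, ...] = c + sum_i phi_i X_{t+1-i}.
Substitute known values:
  E[X_{t+1} | ...] = (0.507) * (2) + (-0.343) * (-7)
                   = 3.4150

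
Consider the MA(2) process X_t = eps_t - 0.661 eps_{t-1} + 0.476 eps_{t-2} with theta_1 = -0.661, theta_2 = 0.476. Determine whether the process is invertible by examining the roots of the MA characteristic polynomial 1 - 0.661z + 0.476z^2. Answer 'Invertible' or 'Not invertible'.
\text{Invertible}

The MA(q) characteristic polynomial is P(z) = 1 - 0.661z + 0.476z^2.
Invertibility requires all roots to lie outside the unit circle, i.e. |z| > 1 for every root.
Set 1 + (-0.661) z + (0.476) z^2 = 0, i.e. a z^2 + b z + c = 0 with a = 0.476, b = -0.661, c = 1.
Discriminant D = b^2 - 4ac = (-0.661)^2 - 4*(0.476)*1 = 0.436921 - (1.904) = -1.467079.
D < 0, so the roots are the complex-conjugate pair z = (-b +/- i sqrt(-D)) / (2a) = 0.6943 +/- 1.2723i.
For a conjugate pair |z|^2 = z * conj(z) = (product of roots) = c/a = 1/(0.476) = 2.10084, so |z| = sqrt(2.10084) = 1.4494 for both roots.
Moduli of all roots: 1.4494, 1.4494.
All moduli strictly greater than 1? Yes.
Verdict: Invertible.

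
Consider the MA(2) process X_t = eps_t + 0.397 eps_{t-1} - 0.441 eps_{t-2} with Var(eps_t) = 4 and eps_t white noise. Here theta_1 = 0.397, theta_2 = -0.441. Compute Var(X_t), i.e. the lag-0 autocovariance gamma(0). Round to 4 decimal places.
\gamma(0) = 5.4084

For an MA(q) process X_t = eps_t + sum_i theta_i eps_{t-i} with
Var(eps_t) = sigma^2, the variance is
  gamma(0) = sigma^2 * (1 + sum_i theta_i^2).
  sum_i theta_i^2 = (0.397)^2 + (-0.441)^2 = 0.157609 + 0.194481 = 0.35209.
  gamma(0) = 4 * (1 + 0.35209) = 4 * 1.35209 = 5.40836, which rounds to 5.4084.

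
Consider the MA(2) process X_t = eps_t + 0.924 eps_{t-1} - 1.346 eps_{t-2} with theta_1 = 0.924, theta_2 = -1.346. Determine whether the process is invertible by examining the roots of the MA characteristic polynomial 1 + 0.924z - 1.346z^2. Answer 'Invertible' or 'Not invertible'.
\text{Not invertible}

The MA(q) characteristic polynomial is P(z) = 1 + 0.924z - 1.346z^2.
Invertibility requires all roots to lie outside the unit circle, i.e. |z| > 1 for every root.
Set 1 + (0.924) z + (-1.346) z^2 = 0, i.e. a z^2 + b z + c = 0 with a = -1.346, b = 0.924, c = 1.
Discriminant D = b^2 - 4ac = (0.924)^2 - 4*(-1.346)*1 = 0.853776 - (-5.384) = 6.237776.
D >= 0, so the roots are real: z = (-b +/- sqrt(D)) / (2a) = (-0.924 +/- 2.497554) / (-2.692).
  z_1 = (-0.924 + 2.497554) / (-2.692) = -0.5845,   |z_1| = 0.5845.
  z_2 = (-0.924 - 2.497554) / (-2.692) = 1.271,   |z_2| = 1.271.
Moduli of all roots: 0.5845, 1.2710.
All moduli strictly greater than 1? No.
Verdict: Not invertible.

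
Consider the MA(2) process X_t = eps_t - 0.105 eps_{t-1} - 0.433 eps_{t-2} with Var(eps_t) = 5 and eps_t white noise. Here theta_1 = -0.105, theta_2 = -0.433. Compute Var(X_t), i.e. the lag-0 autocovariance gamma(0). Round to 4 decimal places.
\gamma(0) = 5.9926

For an MA(q) process X_t = eps_t + sum_i theta_i eps_{t-i} with
Var(eps_t) = sigma^2, the variance is
  gamma(0) = sigma^2 * (1 + sum_i theta_i^2).
  sum_i theta_i^2 = (-0.105)^2 + (-0.433)^2 = 0.011025 + 0.187489 = 0.198514.
  gamma(0) = 5 * (1 + 0.198514) = 5 * 1.198514 = 5.99257, which rounds to 5.9926.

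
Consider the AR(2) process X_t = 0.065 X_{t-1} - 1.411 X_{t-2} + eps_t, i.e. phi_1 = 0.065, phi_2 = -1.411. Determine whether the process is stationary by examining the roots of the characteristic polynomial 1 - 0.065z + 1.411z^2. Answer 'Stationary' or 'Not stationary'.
\text{Not stationary}

The AR(p) characteristic polynomial is P(z) = 1 - 0.065z + 1.411z^2.
Stationarity requires all roots to lie outside the unit circle, i.e. |z| > 1 for every root.
Set 1 + (-0.065) z + (1.411) z^2 = 0, i.e. a z^2 + b z + c = 0 with a = 1.411, b = -0.065, c = 1.
Discriminant D = b^2 - 4ac = (-0.065)^2 - 4*(1.411)*1 = 0.004225 - (5.644) = -5.639775.
D < 0, so the roots are the complex-conjugate pair z = (-b +/- i sqrt(-D)) / (2a) = 0.023 +/- 0.8415i.
For a conjugate pair |z|^2 = z * conj(z) = (product of roots) = c/a = 1/(1.411) = 0.708717, so |z| = sqrt(0.708717) = 0.8419 for both roots.
Moduli of all roots: 0.8419, 0.8419.
All moduli strictly greater than 1? No.
Verdict: Not stationary.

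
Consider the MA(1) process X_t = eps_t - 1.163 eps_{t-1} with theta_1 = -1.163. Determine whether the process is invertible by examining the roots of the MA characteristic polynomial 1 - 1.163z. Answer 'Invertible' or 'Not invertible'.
\text{Not invertible}

The MA(q) characteristic polynomial is P(z) = 1 - 1.163z.
Invertibility requires all roots to lie outside the unit circle, i.e. |z| > 1 for every root.
This is linear in z: 1 + (-1.163) z = 0  =>  z = -1/(-1.163) = 0.859845,  |z| = 0.859845.
Moduli of all roots: 0.8598.
All moduli strictly greater than 1? No.
Verdict: Not invertible.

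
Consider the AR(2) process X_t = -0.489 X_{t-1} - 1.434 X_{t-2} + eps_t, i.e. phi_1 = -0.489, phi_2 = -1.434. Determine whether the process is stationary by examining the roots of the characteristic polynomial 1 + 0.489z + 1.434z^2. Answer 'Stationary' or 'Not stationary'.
\text{Not stationary}

The AR(p) characteristic polynomial is P(z) = 1 + 0.489z + 1.434z^2.
Stationarity requires all roots to lie outside the unit circle, i.e. |z| > 1 for every root.
Set 1 + (0.489) z + (1.434) z^2 = 0, i.e. a z^2 + b z + c = 0 with a = 1.434, b = 0.489, c = 1.
Discriminant D = b^2 - 4ac = (0.489)^2 - 4*(1.434)*1 = 0.239121 - (5.736) = -5.496879.
D < 0, so the roots are the complex-conjugate pair z = (-b +/- i sqrt(-D)) / (2a) = -0.1705 +/- 0.8175i.
For a conjugate pair |z|^2 = z * conj(z) = (product of roots) = c/a = 1/(1.434) = 0.69735, so |z| = sqrt(0.69735) = 0.8351 for both roots.
Moduli of all roots: 0.8351, 0.8351.
All moduli strictly greater than 1? No.
Verdict: Not stationary.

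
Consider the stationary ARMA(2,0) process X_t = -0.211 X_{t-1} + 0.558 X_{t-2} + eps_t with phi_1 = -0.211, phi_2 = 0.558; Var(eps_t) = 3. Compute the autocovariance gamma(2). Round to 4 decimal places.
\gamma(2) = 3.7167

Multiply the model equation by X_{t-k} and take expectations. With theta_0 = psi_0 = 1 and psi_j the MA(infinity) weights, this gives
  gamma(k) - sum_i phi_i gamma(k-i) = c_k,
  c_k = sigma^2 * sum_{j=k..q} theta_j psi_{j-k}   (c_k = 0 for k > q),
using gamma(-m) = gamma(m).
Pure AR (q = 0): c_0 = sigma^2 = 3, c_k = 0 for k >= 1.
Equations for k = 0, 1, 2 (AR order 2, c_2 = 0):
  (E0) gamma(0) = phi_1 gamma(1) + phi_2 gamma(2) + c_0
  (E1) gamma(1) = phi_1 gamma(0) + phi_2 gamma(1) + c_1
  (E2) gamma(2) = phi_1 gamma(1) + phi_2 gamma(0)
From (E1): gamma(1) = A gamma(0) + B with
  A = phi_1 / (1 - phi_2) = -0.211 / 0.442 = -0.477376,   B = c_1 / (1 - phi_2) = 0 / 0.442 = 0.
Insert (E2) into (E0): gamma(0) (1 - phi_2^2) = phi_1 (1 + phi_2) gamma(1) + c_0.
  phi_1 (1 + phi_2) = (-0.211)(1.558) = -0.328738,   1 - phi_2^2 = 0.688636.
Replace gamma(1) by A gamma(0) + B and collect gamma(0):
  gamma(0) [0.688636 - (-0.328738)(-0.477376)] = c_0 = 3
  gamma(0) * 0.531705 = 3
  gamma(0) = 3 / 0.531705 = 5.642232.
  gamma(1) = A gamma(0) = (-0.477376)(5.642232) = -2.693464.
  gamma(2) = phi_1 gamma(1) + phi_2 gamma(0) = (-0.211)(-2.693464) + (0.558)(5.642232) = 3.716686.
Therefore gamma(2) = 3.7167 (to 4 decimal places).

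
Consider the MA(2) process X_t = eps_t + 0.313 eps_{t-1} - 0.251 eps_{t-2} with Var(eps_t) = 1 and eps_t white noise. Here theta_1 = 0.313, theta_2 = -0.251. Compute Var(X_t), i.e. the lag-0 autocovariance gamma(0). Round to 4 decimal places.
\gamma(0) = 1.1610

For an MA(q) process X_t = eps_t + sum_i theta_i eps_{t-i} with
Var(eps_t) = sigma^2, the variance is
  gamma(0) = sigma^2 * (1 + sum_i theta_i^2).
  sum_i theta_i^2 = (0.313)^2 + (-0.251)^2 = 0.097969 + 0.063001 = 0.16097.
  gamma(0) = 1 * (1 + 0.16097) = 1 * 1.16097 = 1.16097, which rounds to 1.1610.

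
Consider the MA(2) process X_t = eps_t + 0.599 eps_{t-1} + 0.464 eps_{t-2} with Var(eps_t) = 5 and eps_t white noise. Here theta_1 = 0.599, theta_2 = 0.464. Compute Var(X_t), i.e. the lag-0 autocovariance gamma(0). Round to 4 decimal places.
\gamma(0) = 7.8705

For an MA(q) process X_t = eps_t + sum_i theta_i eps_{t-i} with
Var(eps_t) = sigma^2, the variance is
  gamma(0) = sigma^2 * (1 + sum_i theta_i^2).
  sum_i theta_i^2 = (0.599)^2 + (0.464)^2 = 0.358801 + 0.215296 = 0.574097.
  gamma(0) = 5 * (1 + 0.574097) = 5 * 1.574097 = 7.870485, which rounds to 7.8705.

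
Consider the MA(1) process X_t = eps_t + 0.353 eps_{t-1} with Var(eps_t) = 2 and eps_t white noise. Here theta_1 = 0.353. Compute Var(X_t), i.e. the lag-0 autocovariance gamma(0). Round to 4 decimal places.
\gamma(0) = 2.2492

For an MA(q) process X_t = eps_t + sum_i theta_i eps_{t-i} with
Var(eps_t) = sigma^2, the variance is
  gamma(0) = sigma^2 * (1 + sum_i theta_i^2).
  sum_i theta_i^2 = (0.353)^2 = 0.124609.
  gamma(0) = 2 * (1 + 0.124609) = 2 * 1.124609 = 2.249218, which rounds to 2.2492.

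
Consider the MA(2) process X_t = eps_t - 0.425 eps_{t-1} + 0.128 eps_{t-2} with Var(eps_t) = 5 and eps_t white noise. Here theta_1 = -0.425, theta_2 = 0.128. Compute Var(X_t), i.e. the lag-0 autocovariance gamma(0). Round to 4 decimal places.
\gamma(0) = 5.9850

For an MA(q) process X_t = eps_t + sum_i theta_i eps_{t-i} with
Var(eps_t) = sigma^2, the variance is
  gamma(0) = sigma^2 * (1 + sum_i theta_i^2).
  sum_i theta_i^2 = (-0.425)^2 + (0.128)^2 = 0.180625 + 0.016384 = 0.197009.
  gamma(0) = 5 * (1 + 0.197009) = 5 * 1.197009 = 5.985045, which rounds to 5.9850.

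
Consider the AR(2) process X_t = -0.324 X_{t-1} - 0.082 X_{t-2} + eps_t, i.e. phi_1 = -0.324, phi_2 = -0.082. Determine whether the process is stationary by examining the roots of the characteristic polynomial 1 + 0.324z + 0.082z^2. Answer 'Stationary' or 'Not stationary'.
\text{Stationary}

The AR(p) characteristic polynomial is P(z) = 1 + 0.324z + 0.082z^2.
Stationarity requires all roots to lie outside the unit circle, i.e. |z| > 1 for every root.
Set 1 + (0.324) z + (0.082) z^2 = 0, i.e. a z^2 + b z + c = 0 with a = 0.082, b = 0.324, c = 1.
Discriminant D = b^2 - 4ac = (0.324)^2 - 4*(0.082)*1 = 0.104976 - (0.328) = -0.223024.
D < 0, so the roots are the complex-conjugate pair z = (-b +/- i sqrt(-D)) / (2a) = -1.9756 +/- 2.8796i.
For a conjugate pair |z|^2 = z * conj(z) = (product of roots) = c/a = 1/(0.082) = 12.195122, so |z| = sqrt(12.195122) = 3.4922 for both roots.
Moduli of all roots: 3.4922, 3.4922.
All moduli strictly greater than 1? Yes.
Verdict: Stationary.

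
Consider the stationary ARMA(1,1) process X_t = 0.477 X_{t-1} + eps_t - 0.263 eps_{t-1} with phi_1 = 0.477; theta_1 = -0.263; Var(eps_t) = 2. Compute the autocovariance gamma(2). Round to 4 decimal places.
\gamma(2) = 0.2311

Multiply the model equation by X_{t-k} and take expectations. With theta_0 = psi_0 = 1 and psi_j the MA(infinity) weights, this gives
  gamma(k) - sum_i phi_i gamma(k-i) = c_k,
  c_k = sigma^2 * sum_{j=k..q} theta_j psi_{j-k}   (c_k = 0 for k > q),
using gamma(-m) = gamma(m).
psi-weights needed (psi_j = theta_j + sum_i phi_i psi_{j-i}):
  psi_1 = theta_1 + phi_1 = -0.263 + (0.477) = 0.214
Right-hand sides:
  c_0 = sigma^2 (1 + theta_1 psi_1) = 2 * (1 + (-0.263)(0.214)) = 2 * 0.943718 = 1.887436
  c_1 = sigma^2 theta_1 = 2 * (-0.263) = -0.526
  c_2 = 0
Equations for k = 0 and k = 1 (AR order 1):
  gamma(0) = phi_1 gamma(1) + c_0
  gamma(1) = phi_1 gamma(0) + c_1
Substituting the second into the first: gamma(0) (1 - phi_1^2) = c_0 + phi_1 c_1, so
  gamma(0) = (c_0 + phi_1 c_1) / (1 - phi_1^2) = (1.887436 + (0.477)(-0.526)) / (1 - (0.477)^2) = 1.636534 / 0.772471 = 2.11857.
  gamma(1) = phi_1 gamma(0) + c_1 = (0.477)(2.11857) + (-0.526) = 0.484558.
For k = 2 (> q): gamma(2) = phi_1 gamma(1) = (0.477)(0.484558) = 0.231134.
Therefore gamma(2) = 0.2311 (to 4 decimal places).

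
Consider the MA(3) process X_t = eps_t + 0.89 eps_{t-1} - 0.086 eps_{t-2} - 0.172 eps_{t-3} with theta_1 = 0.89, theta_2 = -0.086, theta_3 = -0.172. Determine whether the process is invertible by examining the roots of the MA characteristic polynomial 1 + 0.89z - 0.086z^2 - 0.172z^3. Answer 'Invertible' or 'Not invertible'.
\text{Invertible}

The MA(q) characteristic polynomial is P(z) = 1 + 0.89z - 0.086z^2 - 0.172z^3.
Invertibility requires all roots to lie outside the unit circle, i.e. |z| > 1 for every root.
Degree 3: look for a simple real root z0 first, then factor out (1 - z/z0) and solve the remaining quadratic.
Testing z0 = 2.5: P(2.5) = 1 + (0.89)(2.5) + (-0.086)(2.5)^2 + (-0.172)(2.5)^3
  = 1 + (2.225) + (-0.5375) + (-2.6875) = 0.  So z_0 = 2.5 is a root, |z_0| = 2.5.
Divide out the factor (1 - 0.4 z) = (1 - z/z0) (since 1/z0 = 0.4):
  P(z) = (1 - 0.4 z)(1 + (1.29) z + (0.43) z^2)
  [check: z-coef 1.29 - (0.4) = 0.89; z^2-coef 0.43 - (0.4)(1.29) = -0.086; z^3-coef -(0.4)(0.43) = -0.172.]
Remaining roots from the quadratic factor 1 + (1.29) z + (0.43) z^2:
  Set 1 + (1.29) z + (0.43) z^2 = 0, i.e. a z^2 + b z + c = 0 with a = 0.43, b = 1.29, c = 1.
  Discriminant D = b^2 - 4ac = (1.29)^2 - 4*(0.43)*1 = 1.6641 - (1.72) = -0.0559.
  D < 0, so the roots are the complex-conjugate pair z = (-b +/- i sqrt(-D)) / (2a) = -1.5 +/- 0.2749i.
  For a conjugate pair |z|^2 = z * conj(z) = (product of roots) = c/a = 1/(0.43) = 2.325581, so |z| = sqrt(2.325581) = 1.525 for both roots.
Moduli of all roots: 2.5000, 1.5250, 1.5250.
All moduli strictly greater than 1? Yes.
Verdict: Invertible.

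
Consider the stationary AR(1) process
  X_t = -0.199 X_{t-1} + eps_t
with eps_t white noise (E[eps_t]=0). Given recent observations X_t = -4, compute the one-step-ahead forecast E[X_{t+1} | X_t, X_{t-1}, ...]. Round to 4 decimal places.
E[X_{t+1} \mid \mathcal F_t] = 0.7960

For an AR(p) model X_t = c + sum_i phi_i X_{t-i} + eps_t, the
one-step-ahead conditional mean is
  E[X_{t+1} | X_t, ...] = c + sum_i phi_i X_{t+1-i}.
Substitute known values:
  E[X_{t+1} | ...] = (-0.199) * (-4)
                   = 0.7960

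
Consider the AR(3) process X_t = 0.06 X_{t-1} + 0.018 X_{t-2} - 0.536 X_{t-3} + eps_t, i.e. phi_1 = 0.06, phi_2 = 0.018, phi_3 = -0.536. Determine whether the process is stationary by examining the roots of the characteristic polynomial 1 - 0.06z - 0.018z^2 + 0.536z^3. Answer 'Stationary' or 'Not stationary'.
\text{Stationary}

The AR(p) characteristic polynomial is P(z) = 1 - 0.06z - 0.018z^2 + 0.536z^3.
Stationarity requires all roots to lie outside the unit circle, i.e. |z| > 1 for every root.
Degree 3: look for a simple real root z0 first, then factor out (1 - z/z0) and solve the remaining quadratic.
Testing z0 = -1.25: P(-1.25) = 1 + (-0.06)(-1.25) + (-0.018)(-1.25)^2 + (0.536)(-1.25)^3
  = 1 + (0.075) + (-0.028125) + (-1.046875) = 0.  So z_0 = -1.25 is a root, |z_0| = 1.25.
Divide out the factor (1 + 0.8 z) = (1 - z/z0) (since 1/z0 = -0.8):
  P(z) = (1 + 0.8 z)(1 + (-0.86) z + (0.67) z^2)
  [check: z-coef -0.86 - (-0.8) = -0.06; z^2-coef 0.67 - (-0.8)(-0.86) = -0.018; z^3-coef -(-0.8)(0.67) = 0.536.]
Remaining roots from the quadratic factor 1 + (-0.86) z + (0.67) z^2:
  Set 1 + (-0.86) z + (0.67) z^2 = 0, i.e. a z^2 + b z + c = 0 with a = 0.67, b = -0.86, c = 1.
  Discriminant D = b^2 - 4ac = (-0.86)^2 - 4*(0.67)*1 = 0.7396 - (2.68) = -1.9404.
  D < 0, so the roots are the complex-conjugate pair z = (-b +/- i sqrt(-D)) / (2a) = 0.6418 +/- 1.0395i.
  For a conjugate pair |z|^2 = z * conj(z) = (product of roots) = c/a = 1/(0.67) = 1.492537, so |z| = sqrt(1.492537) = 1.2217 for both roots.
Moduli of all roots: 1.2500, 1.2217, 1.2217.
All moduli strictly greater than 1? Yes.
Verdict: Stationary.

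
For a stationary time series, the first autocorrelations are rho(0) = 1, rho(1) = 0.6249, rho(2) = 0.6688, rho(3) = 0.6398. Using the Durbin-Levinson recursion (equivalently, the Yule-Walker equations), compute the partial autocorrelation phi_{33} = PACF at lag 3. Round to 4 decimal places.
\phi_{33} = 0.2640

The PACF at lag k is phi_{kk}, the last component of the solution
to the Yule-Walker system G_k phi = r_k where
  (G_k)_{ij} = rho(|i - j|), (r_k)_i = rho(i), i,j = 1..k.
Equivalently, Durbin-Levinson gives phi_{kk} iteratively:
  phi_{11} = rho(1)
  phi_{kk} = [rho(k) - sum_{j=1..k-1} phi_{k-1,j} rho(k-j)]
            / [1 - sum_{j=1..k-1} phi_{k-1,j} rho(j)],
  phi_{k,j} = phi_{k-1,j} - phi_{kk} phi_{k-1,k-j},  j = 1..k-1.
Step k = 1:
  phi_11 = rho(1) = 0.6249.
Step k = 2:
  phi_22 = [rho(2) - phi_11 rho(1)] / [1 - phi_11 rho(1)] = [0.6688 - (0.6249)(0.6249)] / [1 - (0.6249)(0.6249)]
         = 0.27829999 / 0.60949999 = 0.456604.
  Update: phi_21 = phi_11 - phi_22 phi_11 = 0.6249 - (0.456604)(0.6249) = 0.339568.
Step k = 3:
  phi_33 = [rho(3) - phi_21 rho(2) - phi_22 rho(1)] / [1 - phi_21 rho(1) - phi_22 rho(2)]
    numerator   = 0.6398 - (0.339568)(0.6688) - (0.456604)(0.6249) = 0.12736502
    denominator = 1 - (0.339568)(0.6249) - (0.456604)(0.6688) = 0.48242717
  phi_33 = 0.12736502 / 0.48242717 = 0.264.
Therefore phi_{33} = 0.2640.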